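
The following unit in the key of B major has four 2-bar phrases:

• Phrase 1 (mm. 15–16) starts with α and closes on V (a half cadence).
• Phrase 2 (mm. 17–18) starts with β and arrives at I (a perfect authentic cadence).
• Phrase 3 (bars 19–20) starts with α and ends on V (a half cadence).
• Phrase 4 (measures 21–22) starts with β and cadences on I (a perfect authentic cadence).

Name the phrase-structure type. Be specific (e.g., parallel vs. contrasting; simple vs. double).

repeated period

The cadence pattern HC–PAC–HC–PAC is weak–strong twice, and phrases 3–4 restate phrases 1–2: a period heard twice, not a double period (which would end weakly at phrase 2).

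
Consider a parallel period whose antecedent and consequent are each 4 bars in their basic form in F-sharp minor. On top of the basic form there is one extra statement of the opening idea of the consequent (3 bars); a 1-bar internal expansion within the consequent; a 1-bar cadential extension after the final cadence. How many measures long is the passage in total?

13 measures

Basic parallel period: 4 + 4 = 8 bars.
8 (basic form) + 3 (extra statement) + 1 (internal expansion) + 1 (cadential extension) = 13.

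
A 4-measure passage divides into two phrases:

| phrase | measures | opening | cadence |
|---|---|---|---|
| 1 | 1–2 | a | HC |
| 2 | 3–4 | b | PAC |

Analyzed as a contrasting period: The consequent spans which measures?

The antecedent is the phrase ending with the weaker cadence (half cadence, phrase 1) and the consequent the one ending more conclusively (perfect authentic cadence, phrase 2); the consequent is mm. 3-4.

measures 3–4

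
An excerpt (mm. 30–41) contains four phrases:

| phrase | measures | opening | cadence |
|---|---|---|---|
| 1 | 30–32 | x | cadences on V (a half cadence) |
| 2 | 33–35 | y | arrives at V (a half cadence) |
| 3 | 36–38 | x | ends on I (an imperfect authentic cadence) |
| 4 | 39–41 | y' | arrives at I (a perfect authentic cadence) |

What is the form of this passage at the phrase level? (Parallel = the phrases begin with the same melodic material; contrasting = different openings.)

Four phrases in two halves: the first half (mm. 30-35) ends with a half cadence, the second (mm. 36–41) with a perfect authentic cadence — a large antecedent–consequent pair, i.e. a double period.
Phrase 3 begins with the same material as phrase 1, making it parallel.

parallel double period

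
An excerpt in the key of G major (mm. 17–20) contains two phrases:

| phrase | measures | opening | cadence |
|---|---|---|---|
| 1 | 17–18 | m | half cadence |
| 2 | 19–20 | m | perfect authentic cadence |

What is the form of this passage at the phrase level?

Phrase 1 ends with a half cadence (weaker) and phrase 2 with a perfect authentic cadence (stronger): antecedent + consequent = a period.
The two phrases open with the same material (m / m), so the period is parallel.

parallel period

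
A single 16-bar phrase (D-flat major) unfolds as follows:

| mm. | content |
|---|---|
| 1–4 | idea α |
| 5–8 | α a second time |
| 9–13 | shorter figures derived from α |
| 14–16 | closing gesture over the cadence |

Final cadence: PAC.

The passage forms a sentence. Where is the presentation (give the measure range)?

The presentation of a sentence is the basic idea (measures 1–4) plus its repetition (measures 5–8); the presentation is therefore bars 1–8.

measures 1–8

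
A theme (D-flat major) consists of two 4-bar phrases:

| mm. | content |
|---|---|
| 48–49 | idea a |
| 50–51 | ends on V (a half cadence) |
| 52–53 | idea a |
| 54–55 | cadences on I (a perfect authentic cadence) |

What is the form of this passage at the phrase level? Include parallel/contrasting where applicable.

parallel period

Phrase 1 ends with a half cadence (weaker) and phrase 2 with a perfect authentic cadence (stronger): antecedent + consequent = a period.
The two phrases open with the same material (a / a), so the period is parallel.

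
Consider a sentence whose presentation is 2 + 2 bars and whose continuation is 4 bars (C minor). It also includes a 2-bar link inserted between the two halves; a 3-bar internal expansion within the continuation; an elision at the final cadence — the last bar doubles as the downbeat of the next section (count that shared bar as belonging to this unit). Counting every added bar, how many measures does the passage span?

Basic sentence: 2 + 2 + 4 = 8 bars.
8 (basic form) + 2 (link) + 3 (internal expansion) = 13.
The elision shares a bar with the next section but does not change this unit's count.

13 measures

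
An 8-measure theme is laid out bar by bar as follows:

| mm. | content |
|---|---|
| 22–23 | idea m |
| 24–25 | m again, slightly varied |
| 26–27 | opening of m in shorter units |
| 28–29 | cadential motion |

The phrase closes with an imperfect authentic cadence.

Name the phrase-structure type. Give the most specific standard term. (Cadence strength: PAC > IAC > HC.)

Basic idea (bars 22–23) + its repetition (measures 24–25) form the presentation; fragmentation and cadence (measures 26–29) form the continuation — the 8-bar whole is a sentence.

sentence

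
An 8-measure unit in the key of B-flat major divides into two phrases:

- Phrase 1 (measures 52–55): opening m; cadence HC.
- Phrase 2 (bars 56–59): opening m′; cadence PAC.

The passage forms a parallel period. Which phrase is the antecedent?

The phrase ending with the weaker cadence (half cadence) is the antecedent; the one ending more conclusively (perfect authentic cadence) is the consequent. The antecedent is phrase 1.

phrase 1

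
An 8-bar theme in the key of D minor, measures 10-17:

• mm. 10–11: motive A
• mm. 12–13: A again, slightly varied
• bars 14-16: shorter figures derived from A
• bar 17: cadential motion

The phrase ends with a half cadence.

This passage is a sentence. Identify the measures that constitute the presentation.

The presentation of a sentence is the basic idea (bars 10–11) plus its repetition (measures 12-13); the presentation is therefore measures 10-13.

measures 10–13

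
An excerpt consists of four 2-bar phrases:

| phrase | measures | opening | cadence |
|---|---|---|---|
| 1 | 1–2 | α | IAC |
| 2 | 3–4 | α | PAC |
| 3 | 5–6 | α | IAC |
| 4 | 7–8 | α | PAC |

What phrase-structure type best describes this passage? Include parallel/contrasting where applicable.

repeated period

The cadence pattern IAC–PAC–IAC–PAC is weak–strong twice, and phrases 3–4 restate phrases 1–2: a period heard twice, not a double period (which would end weakly at phrase 2).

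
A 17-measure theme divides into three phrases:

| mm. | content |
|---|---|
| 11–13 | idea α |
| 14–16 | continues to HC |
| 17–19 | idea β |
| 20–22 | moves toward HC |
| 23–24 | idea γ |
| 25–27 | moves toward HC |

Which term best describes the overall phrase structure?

The final phrase closes with a half cadence, which is not stronger than the preceding half cadence; the 3 phrases lack an overall antecedent–consequent design and so form a phrase group.

phrase group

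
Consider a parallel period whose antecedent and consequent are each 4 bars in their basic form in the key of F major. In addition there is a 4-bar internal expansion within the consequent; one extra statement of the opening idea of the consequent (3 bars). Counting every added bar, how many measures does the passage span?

15 measures

Basic parallel period: 4 + 4 = 8 bars.
8 (basic form) + 4 (internal expansion) + 3 (extra statement) = 15.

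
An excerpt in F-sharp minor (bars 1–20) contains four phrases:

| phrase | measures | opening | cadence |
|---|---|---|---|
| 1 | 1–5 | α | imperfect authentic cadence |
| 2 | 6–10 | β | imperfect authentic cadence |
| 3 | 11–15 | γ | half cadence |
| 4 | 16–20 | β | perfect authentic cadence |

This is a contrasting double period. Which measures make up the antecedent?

measures 1–10

In a double period the first pair of phrases (ending imperfect authentic cadence) is the large antecedent and the second pair (ending perfect authentic cadence) is the large consequent; the antecedent is measures 1–10.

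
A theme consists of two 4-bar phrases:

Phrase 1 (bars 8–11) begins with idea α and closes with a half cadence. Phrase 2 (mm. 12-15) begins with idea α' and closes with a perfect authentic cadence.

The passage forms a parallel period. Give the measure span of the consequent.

measures 12–15

The antecedent is the phrase ending with the weaker cadence (half cadence, phrase 1) and the consequent the one ending more conclusively (perfect authentic cadence, phrase 2); the consequent is measures 12-15.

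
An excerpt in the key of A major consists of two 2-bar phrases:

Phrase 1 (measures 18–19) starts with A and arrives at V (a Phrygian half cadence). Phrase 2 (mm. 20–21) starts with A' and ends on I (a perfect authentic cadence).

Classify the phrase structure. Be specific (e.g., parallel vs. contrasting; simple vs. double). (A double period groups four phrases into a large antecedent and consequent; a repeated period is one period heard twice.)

parallel period

Phrase 1 ends with a Phrygian half cadence (weaker) and phrase 2 with a perfect authentic cadence (stronger): antecedent + consequent = a period.
The two phrases open with the same material (A / A'), so the period is parallel.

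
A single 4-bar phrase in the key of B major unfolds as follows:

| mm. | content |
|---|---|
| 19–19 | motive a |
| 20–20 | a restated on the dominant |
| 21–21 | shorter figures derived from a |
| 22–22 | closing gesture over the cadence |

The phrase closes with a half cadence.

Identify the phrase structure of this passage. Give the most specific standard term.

Basic idea (bar 19) + its repetition (m. 20) form the presentation; fragmentation and cadence (measures 21–22) form the continuation — the 4-bar whole is a sentence.

sentence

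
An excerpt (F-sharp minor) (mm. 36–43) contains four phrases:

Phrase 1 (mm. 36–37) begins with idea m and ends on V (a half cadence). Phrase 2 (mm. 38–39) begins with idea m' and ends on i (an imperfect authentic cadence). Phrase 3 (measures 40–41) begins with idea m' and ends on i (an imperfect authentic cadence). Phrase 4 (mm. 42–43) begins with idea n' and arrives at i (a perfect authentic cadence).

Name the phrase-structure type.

parallel double period

Four phrases in two halves: the first half (bars 36–39) ends with an imperfect authentic cadence, the second (measures 40-43) with a perfect authentic cadence — a large antecedent–consequent pair, i.e. a double period.
Phrase 3 begins with the same material as phrase 1, making it parallel.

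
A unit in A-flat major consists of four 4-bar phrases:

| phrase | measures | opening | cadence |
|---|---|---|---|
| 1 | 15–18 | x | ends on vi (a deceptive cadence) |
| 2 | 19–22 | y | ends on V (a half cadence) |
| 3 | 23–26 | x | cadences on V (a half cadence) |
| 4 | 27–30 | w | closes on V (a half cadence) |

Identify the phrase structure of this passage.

Phrase 4 ends with a half cadence, no stronger than phrase 2's half cadence, so the four phrases do not form a double period; nor do phrases 3–4 duplicate 1–2, so it is not a repeated period. With no phrase reaching a conclusive cadence, the passage is a phrase group.

phrase group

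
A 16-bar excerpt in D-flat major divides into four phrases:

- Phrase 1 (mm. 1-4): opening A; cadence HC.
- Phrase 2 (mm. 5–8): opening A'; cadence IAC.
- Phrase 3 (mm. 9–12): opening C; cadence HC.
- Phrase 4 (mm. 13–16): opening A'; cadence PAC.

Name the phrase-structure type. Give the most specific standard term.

contrasting double period

Four phrases in two halves: the first half (mm. 1–8) ends with an imperfect authentic cadence, the second (bars 9–16) with a perfect authentic cadence — a large antecedent–consequent pair, i.e. a double period.
Phrase 3 begins with different material from phrase 1, making it contrasting.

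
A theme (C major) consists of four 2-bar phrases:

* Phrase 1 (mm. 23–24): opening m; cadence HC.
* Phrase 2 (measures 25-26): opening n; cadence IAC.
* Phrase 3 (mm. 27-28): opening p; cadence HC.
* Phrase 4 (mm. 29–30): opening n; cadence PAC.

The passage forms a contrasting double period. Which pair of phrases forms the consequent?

In a double period the first pair of phrases (ending imperfect authentic cadence) is the large antecedent and the second pair (ending perfect authentic cadence) is the large consequent; the consequent is phrases 3 and 4.

phrases 3 and 4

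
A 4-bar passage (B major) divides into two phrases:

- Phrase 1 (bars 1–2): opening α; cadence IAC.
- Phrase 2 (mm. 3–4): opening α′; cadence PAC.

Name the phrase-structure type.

parallel period

Phrase 1 ends with an imperfect authentic cadence (weaker) and phrase 2 with a perfect authentic cadence (stronger): antecedent + consequent = a period.
The two phrases open with the same material (α / α′), so the period is parallel.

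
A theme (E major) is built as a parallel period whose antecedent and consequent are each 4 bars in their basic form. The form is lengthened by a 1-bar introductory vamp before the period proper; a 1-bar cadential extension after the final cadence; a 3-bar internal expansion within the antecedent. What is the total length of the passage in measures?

13 measures

Basic parallel period: 4 + 4 = 8 bars.
8 (basic form) + 1 (introduction) + 1 (cadential extension) + 3 (internal expansion) = 13.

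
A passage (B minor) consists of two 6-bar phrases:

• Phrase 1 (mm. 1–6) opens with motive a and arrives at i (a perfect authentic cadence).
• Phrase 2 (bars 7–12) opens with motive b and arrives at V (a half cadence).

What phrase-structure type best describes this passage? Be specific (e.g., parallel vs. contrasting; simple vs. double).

phrase group

The second phrase closes with a half cadence, which is not stronger than the first phrase's perfect authentic cadence; without a weak→strong cadential pair there is no antecedent–consequent relationship, so this is a phrase group rather than a period.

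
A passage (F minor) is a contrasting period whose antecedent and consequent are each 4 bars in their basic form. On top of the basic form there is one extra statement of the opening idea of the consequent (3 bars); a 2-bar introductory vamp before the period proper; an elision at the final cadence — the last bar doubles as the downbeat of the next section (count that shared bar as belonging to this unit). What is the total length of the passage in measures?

13 measures

Basic contrasting period: 4 + 4 = 8 bars.
8 (basic form) + 3 (extra statement) + 2 (introduction) = 13.
The elision shares a bar with the next section but does not change this unit's count.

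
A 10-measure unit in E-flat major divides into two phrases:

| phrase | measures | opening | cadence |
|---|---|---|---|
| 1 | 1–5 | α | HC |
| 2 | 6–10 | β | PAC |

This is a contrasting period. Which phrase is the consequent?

phrase 2

The phrase ending with the weaker cadence (half cadence) is the antecedent; the one ending more conclusively (perfect authentic cadence) is the consequent. The consequent is phrase 2.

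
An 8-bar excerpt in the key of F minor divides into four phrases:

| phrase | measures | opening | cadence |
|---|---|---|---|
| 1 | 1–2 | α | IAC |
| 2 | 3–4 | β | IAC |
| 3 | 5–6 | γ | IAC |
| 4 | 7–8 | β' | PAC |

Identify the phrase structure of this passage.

contrasting double period

Four phrases in two halves: the first half (bars 1–4) ends with an imperfect authentic cadence, the second (mm. 5–8) with a perfect authentic cadence — a large antecedent–consequent pair, i.e. a double period.
Phrase 3 begins with different material from phrase 1, making it contrasting.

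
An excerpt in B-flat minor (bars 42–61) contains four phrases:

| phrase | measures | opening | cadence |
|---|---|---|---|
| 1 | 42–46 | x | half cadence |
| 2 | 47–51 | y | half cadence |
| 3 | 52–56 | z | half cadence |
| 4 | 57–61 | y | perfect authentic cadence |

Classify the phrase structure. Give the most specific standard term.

Four phrases in two halves: the first half (bars 42-51) ends with a half cadence, the second (mm. 52-61) with a perfect authentic cadence — a large antecedent–consequent pair, i.e. a double period.
Phrase 3 begins with different material from phrase 1, making it contrasting.

contrasting double period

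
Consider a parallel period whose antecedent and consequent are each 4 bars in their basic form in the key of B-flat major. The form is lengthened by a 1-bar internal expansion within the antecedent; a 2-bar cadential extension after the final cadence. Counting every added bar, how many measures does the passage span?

11 measures

Basic parallel period: 4 + 4 = 8 bars.
8 (basic form) + 1 (internal expansion) + 2 (cadential extension) = 11.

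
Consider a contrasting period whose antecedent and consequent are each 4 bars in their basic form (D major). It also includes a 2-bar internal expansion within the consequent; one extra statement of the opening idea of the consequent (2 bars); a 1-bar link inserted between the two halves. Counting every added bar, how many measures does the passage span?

Basic contrasting period: 4 + 4 = 8 bars.
8 (basic form) + 2 (internal expansion) + 2 (extra statement) + 1 (link) = 13.

13 measures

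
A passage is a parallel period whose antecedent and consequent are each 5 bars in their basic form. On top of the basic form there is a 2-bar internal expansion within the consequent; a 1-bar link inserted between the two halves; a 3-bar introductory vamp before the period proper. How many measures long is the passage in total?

16 measures

Basic parallel period: 5 + 5 = 10 bars.
10 (basic form) + 2 (internal expansion) + 1 (link) + 3 (introduction) = 16.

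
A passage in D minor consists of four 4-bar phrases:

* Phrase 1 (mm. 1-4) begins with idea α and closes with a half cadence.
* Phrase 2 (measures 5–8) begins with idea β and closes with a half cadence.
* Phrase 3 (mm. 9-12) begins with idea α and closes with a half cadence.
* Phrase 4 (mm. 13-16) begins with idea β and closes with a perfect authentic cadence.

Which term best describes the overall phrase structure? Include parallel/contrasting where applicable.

parallel double period

Four phrases in two halves: the first half (bars 1–8) ends with a half cadence, the second (mm. 9–16) with a perfect authentic cadence — a large antecedent–consequent pair, i.e. a double period.
Phrase 3 begins with the same material as phrase 1, making it parallel.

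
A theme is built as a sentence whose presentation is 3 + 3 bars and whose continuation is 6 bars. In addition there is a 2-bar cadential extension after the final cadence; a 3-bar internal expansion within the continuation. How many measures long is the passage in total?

Basic sentence: 3 + 3 + 6 = 12 bars.
12 (basic form) + 2 (cadential extension) + 3 (internal expansion) = 17.

17 measures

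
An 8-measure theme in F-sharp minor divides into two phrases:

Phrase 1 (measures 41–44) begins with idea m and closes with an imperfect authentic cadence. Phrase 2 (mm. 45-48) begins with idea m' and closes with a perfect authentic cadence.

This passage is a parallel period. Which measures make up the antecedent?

measures 41–44

The antecedent is the phrase ending with the weaker cadence (imperfect authentic cadence, phrase 1) and the consequent the one ending more conclusively (perfect authentic cadence, phrase 2); the antecedent is bars 41-44.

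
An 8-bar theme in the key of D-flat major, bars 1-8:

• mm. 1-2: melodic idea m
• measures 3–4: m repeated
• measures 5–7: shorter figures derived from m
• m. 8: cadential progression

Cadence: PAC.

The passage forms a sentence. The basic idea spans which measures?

measures 1–2

The presentation of a sentence is the basic idea (mm. 1–2) plus its repetition (mm. 3–4); the basic idea is therefore bars 1-2.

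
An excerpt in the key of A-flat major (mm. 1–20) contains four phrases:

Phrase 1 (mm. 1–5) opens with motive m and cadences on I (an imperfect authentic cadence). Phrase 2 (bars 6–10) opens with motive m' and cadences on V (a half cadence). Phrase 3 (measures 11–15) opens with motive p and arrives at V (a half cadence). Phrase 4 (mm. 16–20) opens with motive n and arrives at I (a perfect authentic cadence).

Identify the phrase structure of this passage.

contrasting double period

Four phrases in two halves: the first half (bars 1–10) ends with a half cadence, the second (bars 11–20) with a perfect authentic cadence — a large antecedent–consequent pair, i.e. a double period.
Phrase 3 begins with different material from phrase 1, making it contrasting.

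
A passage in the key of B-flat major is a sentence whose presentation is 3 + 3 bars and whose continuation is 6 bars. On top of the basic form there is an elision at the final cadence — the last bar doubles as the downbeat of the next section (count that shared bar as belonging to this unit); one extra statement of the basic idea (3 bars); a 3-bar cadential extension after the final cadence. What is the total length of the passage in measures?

18 measures

Basic sentence: 3 + 3 + 6 = 12 bars.
12 (basic form) + 3 (extra statement) + 3 (cadential extension) = 18.
The elision shares a bar with the next section but does not change this unit's count.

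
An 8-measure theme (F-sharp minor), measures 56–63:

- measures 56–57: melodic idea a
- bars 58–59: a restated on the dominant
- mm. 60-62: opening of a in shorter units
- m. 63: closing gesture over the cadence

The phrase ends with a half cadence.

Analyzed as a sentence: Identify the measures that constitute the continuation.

After the presentation (measures 56-59), the continuation covers the fragmentation through the cadence: mm. 60-63.

measures 60–63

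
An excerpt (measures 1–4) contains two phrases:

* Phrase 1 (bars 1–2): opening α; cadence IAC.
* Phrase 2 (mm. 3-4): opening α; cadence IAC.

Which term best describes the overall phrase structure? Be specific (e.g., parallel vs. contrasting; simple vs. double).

repeated phrase

Both phrases have the same opening (α) and the same cadence (imperfect authentic cadence): the second is a restatement, not a consequent, so this is a repeated phrase rather than a period.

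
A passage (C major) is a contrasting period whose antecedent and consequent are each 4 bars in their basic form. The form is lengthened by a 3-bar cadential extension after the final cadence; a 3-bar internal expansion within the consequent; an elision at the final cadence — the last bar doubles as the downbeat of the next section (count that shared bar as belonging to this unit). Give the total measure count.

Basic contrasting period: 4 + 4 = 8 bars.
8 (basic form) + 3 (cadential extension) + 3 (internal expansion) = 14.
The elision shares a bar with the next section but does not change this unit's count.

14 measures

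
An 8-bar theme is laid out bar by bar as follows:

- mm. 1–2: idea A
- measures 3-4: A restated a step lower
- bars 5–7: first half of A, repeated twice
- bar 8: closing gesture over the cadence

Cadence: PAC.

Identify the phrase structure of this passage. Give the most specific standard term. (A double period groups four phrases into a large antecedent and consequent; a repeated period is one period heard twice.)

Basic idea (mm. 1–2) + its repetition (mm. 3–4) form the presentation; fragmentation and cadence (measures 5-8) form the continuation — the 8-bar whole is a sentence.

sentence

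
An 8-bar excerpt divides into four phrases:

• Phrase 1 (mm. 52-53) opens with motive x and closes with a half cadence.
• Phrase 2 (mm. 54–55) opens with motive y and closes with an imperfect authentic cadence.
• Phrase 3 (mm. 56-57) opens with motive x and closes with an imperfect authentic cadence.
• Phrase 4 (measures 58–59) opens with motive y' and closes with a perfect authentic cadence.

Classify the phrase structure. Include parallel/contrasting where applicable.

parallel double period

Four phrases in two halves: the first half (bars 52–55) ends with an imperfect authentic cadence, the second (mm. 56–59) with a perfect authentic cadence — a large antecedent–consequent pair, i.e. a double period.
Phrase 3 begins with the same material as phrase 1, making it parallel.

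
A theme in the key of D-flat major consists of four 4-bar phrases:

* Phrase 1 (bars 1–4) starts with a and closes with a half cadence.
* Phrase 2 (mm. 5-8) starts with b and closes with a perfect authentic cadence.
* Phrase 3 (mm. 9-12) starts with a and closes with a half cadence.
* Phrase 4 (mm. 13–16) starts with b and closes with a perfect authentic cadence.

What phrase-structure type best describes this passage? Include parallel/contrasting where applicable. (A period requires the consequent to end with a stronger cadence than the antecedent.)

The cadence pattern HC–PAC–HC–PAC is weak–strong twice, and phrases 3–4 restate phrases 1–2: a period heard twice, not a double period (which would end weakly at phrase 2).

repeated period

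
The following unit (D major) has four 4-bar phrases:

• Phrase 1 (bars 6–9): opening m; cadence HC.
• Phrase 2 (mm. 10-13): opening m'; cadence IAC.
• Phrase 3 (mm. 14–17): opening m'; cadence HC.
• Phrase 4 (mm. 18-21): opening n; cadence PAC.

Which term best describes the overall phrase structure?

Four phrases in two halves: the first half (mm. 6–13) ends with an imperfect authentic cadence, the second (measures 14-21) with a perfect authentic cadence — a large antecedent–consequent pair, i.e. a double period.
Phrase 3 begins with the same material as phrase 1, making it parallel.

parallel double period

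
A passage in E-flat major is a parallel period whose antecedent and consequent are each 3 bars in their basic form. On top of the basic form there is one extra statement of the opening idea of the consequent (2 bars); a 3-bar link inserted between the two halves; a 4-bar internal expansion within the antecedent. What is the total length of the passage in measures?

Basic parallel period: 3 + 3 = 6 bars.
6 (basic form) + 2 (extra statement) + 3 (link) + 4 (internal expansion) = 15.

15 measures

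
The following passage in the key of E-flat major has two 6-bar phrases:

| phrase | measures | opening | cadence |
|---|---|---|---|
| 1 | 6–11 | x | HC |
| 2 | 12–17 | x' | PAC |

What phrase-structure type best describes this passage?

Phrase 1 ends with a half cadence (weaker) and phrase 2 with a perfect authentic cadence (stronger): antecedent + consequent = a period.
The two phrases open with the same material (x / x'), so the period is parallel.

parallel period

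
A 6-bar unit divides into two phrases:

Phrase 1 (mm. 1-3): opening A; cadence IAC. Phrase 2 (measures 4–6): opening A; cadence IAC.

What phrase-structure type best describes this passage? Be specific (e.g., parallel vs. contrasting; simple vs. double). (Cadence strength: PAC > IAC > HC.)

repeated phrase

Both phrases have the same opening (A) and the same cadence (imperfect authentic cadence): the second is a restatement, not a consequent, so this is a repeated phrase rather than a period.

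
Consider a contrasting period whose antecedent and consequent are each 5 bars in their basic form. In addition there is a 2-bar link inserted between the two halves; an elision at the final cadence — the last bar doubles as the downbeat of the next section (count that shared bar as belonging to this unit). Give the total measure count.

12 measures

Basic contrasting period: 5 + 5 = 10 bars.
10 (basic form) + 2 (link) = 12.
The elision shares a bar with the next section but does not change this unit's count.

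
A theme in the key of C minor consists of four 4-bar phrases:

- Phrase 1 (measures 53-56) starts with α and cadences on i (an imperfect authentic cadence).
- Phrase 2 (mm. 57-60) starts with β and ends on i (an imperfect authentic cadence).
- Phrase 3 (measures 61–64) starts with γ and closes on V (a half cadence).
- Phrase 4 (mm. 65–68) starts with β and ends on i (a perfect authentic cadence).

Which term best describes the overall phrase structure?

Four phrases in two halves: the first half (bars 53-60) ends with an imperfect authentic cadence, the second (bars 61–68) with a perfect authentic cadence — a large antecedent–consequent pair, i.e. a double period.
Phrase 3 begins with different material from phrase 1, making it contrasting.

contrasting double period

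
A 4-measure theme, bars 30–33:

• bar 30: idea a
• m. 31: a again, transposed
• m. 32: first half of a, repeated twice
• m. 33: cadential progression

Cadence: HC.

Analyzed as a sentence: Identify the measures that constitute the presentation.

measures 30–31

The presentation of a sentence is the basic idea (measure 30) plus its repetition (m. 31); the presentation is therefore mm. 30-31.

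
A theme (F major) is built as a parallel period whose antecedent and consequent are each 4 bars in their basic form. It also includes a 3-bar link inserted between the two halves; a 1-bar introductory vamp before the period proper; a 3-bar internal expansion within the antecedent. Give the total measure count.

Basic parallel period: 4 + 4 = 8 bars.
8 (basic form) + 3 (link) + 1 (introduction) + 3 (internal expansion) = 15.

15 measures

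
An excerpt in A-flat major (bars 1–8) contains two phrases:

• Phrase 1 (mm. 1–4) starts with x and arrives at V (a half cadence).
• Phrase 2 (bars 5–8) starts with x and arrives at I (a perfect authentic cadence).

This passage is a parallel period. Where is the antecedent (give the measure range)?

The antecedent is the phrase ending with the weaker cadence (half cadence, phrase 1) and the consequent the one ending more conclusively (perfect authentic cadence, phrase 2); the antecedent is mm. 1-4.

measures 1–4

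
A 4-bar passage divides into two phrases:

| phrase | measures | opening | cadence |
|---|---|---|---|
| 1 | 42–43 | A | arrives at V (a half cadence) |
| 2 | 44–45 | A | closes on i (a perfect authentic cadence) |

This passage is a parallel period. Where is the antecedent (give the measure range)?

The antecedent is the phrase ending with the weaker cadence (half cadence, phrase 1) and the consequent the one ending more conclusively (perfect authentic cadence, phrase 2); the antecedent is mm. 42–43.

measures 42–43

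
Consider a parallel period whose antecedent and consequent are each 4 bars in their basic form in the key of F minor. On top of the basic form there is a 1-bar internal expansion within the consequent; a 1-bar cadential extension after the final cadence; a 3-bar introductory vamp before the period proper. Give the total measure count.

13 measures

Basic parallel period: 4 + 4 = 8 bars.
8 (basic form) + 1 (internal expansion) + 1 (cadential extension) + 3 (introduction) = 13.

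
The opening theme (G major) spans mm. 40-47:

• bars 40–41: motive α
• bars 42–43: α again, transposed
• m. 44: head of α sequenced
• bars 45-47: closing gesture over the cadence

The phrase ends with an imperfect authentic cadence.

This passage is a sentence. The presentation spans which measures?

measures 40–43

The presentation of a sentence is the basic idea (measures 40-41) plus its repetition (measures 42–43); the presentation is therefore measures 40–43.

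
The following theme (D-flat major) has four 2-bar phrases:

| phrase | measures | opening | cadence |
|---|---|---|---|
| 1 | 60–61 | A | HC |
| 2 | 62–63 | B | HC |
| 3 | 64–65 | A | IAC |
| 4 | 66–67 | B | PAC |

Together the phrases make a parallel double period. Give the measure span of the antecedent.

measures 60–63

In a double period the first pair of phrases (ending half cadence) is the large antecedent and the second pair (ending perfect authentic cadence) is the large consequent; the antecedent is measures 60–63.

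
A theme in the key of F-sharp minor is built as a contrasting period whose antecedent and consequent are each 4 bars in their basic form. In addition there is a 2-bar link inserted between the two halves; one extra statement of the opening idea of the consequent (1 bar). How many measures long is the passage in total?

Basic contrasting period: 4 + 4 = 8 bars.
8 (basic form) + 2 (link) + 1 (extra statement) = 11.

11 measures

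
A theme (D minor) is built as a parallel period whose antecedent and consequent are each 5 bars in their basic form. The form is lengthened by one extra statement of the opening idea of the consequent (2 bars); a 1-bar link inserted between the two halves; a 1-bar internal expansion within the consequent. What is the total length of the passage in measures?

14 measures

Basic parallel period: 5 + 5 = 10 bars.
10 (basic form) + 2 (extra statement) + 1 (link) + 1 (internal expansion) = 14.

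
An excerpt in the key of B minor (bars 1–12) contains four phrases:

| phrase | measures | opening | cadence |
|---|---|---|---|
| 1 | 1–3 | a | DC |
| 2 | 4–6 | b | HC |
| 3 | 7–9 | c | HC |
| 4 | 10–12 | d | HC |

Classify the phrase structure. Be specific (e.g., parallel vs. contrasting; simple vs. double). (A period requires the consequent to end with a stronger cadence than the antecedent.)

Phrase 4 ends with a half cadence, no stronger than phrase 2's half cadence, so the four phrases do not form a double period; nor do phrases 3–4 duplicate 1–2, so it is not a repeated period. With no phrase reaching a conclusive cadence, the passage is a phrase group.

phrase group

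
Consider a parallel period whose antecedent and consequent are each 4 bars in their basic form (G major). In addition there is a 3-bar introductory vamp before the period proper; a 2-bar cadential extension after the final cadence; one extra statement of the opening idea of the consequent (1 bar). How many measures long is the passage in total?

14 measures

Basic parallel period: 4 + 4 = 8 bars.
8 (basic form) + 3 (introduction) + 2 (cadential extension) + 1 (extra statement) = 14.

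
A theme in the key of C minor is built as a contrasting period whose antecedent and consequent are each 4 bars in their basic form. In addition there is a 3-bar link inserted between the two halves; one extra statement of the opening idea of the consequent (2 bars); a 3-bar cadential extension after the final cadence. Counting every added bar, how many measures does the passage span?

16 measures

Basic contrasting period: 4 + 4 = 8 bars.
8 (basic form) + 3 (link) + 2 (extra statement) + 3 (cadential extension) = 16.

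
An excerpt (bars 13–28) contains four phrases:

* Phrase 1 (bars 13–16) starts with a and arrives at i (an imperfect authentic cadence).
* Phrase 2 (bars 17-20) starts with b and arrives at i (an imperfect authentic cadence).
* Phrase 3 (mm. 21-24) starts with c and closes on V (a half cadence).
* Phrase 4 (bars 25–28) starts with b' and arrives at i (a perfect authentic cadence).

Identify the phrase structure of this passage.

Four phrases in two halves: the first half (mm. 13–20) ends with an imperfect authentic cadence, the second (mm. 21–28) with a perfect authentic cadence — a large antecedent–consequent pair, i.e. a double period.
Phrase 3 begins with different material from phrase 1, making it contrasting.

contrasting double period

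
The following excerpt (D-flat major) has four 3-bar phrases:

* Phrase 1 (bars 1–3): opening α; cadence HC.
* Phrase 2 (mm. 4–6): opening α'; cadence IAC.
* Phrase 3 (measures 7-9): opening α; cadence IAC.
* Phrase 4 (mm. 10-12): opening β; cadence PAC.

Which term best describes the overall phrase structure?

parallel double period

Four phrases in two halves: the first half (mm. 1-6) ends with an imperfect authentic cadence, the second (bars 7–12) with a perfect authentic cadence — a large antecedent–consequent pair, i.e. a double period.
Phrase 3 begins with the same material as phrase 1, making it parallel.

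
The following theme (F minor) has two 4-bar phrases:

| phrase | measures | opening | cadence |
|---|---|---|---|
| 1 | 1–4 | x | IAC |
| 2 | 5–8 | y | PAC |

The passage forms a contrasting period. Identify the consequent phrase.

phrase 2

The phrase ending with the weaker cadence (imperfect authentic cadence) is the antecedent; the one ending more conclusively (perfect authentic cadence) is the consequent. The consequent is phrase 2.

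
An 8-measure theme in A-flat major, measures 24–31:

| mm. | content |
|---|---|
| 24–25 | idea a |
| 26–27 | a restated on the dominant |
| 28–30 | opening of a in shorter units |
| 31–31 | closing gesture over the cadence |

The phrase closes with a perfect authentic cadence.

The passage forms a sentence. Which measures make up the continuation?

measures 28–31

After the presentation (bars 24–27), the continuation covers the fragmentation through the cadence: measures 28–31.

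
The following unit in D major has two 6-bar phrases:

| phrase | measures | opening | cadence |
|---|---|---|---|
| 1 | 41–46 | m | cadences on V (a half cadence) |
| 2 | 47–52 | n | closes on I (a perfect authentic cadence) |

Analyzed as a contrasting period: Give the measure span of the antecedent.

The antecedent is the phrase ending with the weaker cadence (half cadence, phrase 1) and the consequent the one ending more conclusively (perfect authentic cadence, phrase 2); the antecedent is mm. 41–46.

measures 41–46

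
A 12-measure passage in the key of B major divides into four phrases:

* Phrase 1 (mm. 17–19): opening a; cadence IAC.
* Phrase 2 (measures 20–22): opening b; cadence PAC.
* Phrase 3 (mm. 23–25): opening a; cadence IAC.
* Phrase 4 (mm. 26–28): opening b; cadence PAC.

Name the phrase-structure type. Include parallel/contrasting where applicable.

repeated period

The cadence pattern IAC–PAC–IAC–PAC is weak–strong twice, and phrases 3–4 restate phrases 1–2: a period heard twice, not a double period (which would end weakly at phrase 2).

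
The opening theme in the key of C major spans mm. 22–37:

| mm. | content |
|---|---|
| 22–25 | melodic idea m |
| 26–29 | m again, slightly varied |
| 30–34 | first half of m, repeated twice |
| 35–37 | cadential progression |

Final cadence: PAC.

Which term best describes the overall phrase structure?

Basic idea (measures 22–25) + its repetition (bars 26-29) form the presentation; fragmentation and cadence (measures 30–37) form the continuation — the 16-bar whole is a sentence.

sentence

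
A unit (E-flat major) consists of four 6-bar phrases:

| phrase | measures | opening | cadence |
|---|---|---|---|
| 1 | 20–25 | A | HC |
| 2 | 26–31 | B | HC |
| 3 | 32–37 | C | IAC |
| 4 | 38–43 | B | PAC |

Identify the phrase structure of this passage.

Four phrases in two halves: the first half (bars 20–31) ends with a half cadence, the second (mm. 32-43) with a perfect authentic cadence — a large antecedent–consequent pair, i.e. a double period.
Phrase 3 begins with different material from phrase 1, making it contrasting.

contrasting double period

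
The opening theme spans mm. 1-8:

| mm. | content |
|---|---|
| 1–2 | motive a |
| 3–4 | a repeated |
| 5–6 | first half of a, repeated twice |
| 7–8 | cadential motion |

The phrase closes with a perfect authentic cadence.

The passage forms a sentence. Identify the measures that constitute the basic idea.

measures 1–2

The presentation of a sentence is the basic idea (mm. 1-2) plus its repetition (measures 3-4); the basic idea is therefore bars 1–2.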